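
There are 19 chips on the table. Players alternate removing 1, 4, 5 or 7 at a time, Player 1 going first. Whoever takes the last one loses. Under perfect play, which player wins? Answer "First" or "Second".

Second

W/L table (W = player to move can force a win):
i:   0  1  2  3  4  5  6  7  8  9 10 11 12 13 14 15 16 17 18 19
     W  L  W  L  W  W  W  W  W  L  W  L  W  W  W  W  W  L  W  L
Position 19 is L, so the second player wins.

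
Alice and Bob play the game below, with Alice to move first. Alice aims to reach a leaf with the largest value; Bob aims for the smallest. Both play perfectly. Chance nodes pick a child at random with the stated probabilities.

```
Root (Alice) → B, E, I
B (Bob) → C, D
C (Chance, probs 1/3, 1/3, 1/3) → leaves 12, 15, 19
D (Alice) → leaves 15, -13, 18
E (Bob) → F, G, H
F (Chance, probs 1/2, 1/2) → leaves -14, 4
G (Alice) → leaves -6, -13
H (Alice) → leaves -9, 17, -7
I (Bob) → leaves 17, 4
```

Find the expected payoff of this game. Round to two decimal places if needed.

15.33

C (Chance): 1/3·12 + 1/3·15 + 1/3·19 = 15.33
D (Alice): max(15, -13, 18) = 18
B (Bob): min(15.33, 18) = 15.33
F (Chance): 1/2·-14 + 1/2·4 = -5
G (Alice): max(-6, -13) = -6
H (Alice): max(-9, 17, -7) = 17
E (Bob): min(-5, -6, 17) = -6
I (Bob): min(17, 4) = 4
Root (Alice): max(15.33, -6, 4) = 15.33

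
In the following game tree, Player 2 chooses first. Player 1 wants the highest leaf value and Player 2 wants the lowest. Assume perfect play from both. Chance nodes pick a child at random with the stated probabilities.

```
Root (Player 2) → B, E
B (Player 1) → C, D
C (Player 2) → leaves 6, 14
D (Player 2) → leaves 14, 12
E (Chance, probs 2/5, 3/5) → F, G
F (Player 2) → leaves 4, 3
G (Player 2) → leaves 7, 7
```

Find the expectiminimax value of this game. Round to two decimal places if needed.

C (Player 2): min(6, 14) = 6
D (Player 2): min(14, 12) = 12
B (Player 1): max(6, 12) = 12
F (Player 2): min(4, 3) = 3
G (Player 2): min(7, 7) = 7
E (Chance): 2/5·3 + 3/5·7 = 5.4
Root (Player 2): min(12, 5.4) = 5.4

5.4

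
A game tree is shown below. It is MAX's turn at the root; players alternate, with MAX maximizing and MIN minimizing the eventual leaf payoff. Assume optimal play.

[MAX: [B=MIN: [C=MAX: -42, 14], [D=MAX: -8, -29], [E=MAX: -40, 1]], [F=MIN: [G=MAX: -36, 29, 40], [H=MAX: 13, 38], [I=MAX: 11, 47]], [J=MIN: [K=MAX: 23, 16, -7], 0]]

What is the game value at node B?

C: max(-42, 14) = 14
D: max(-8, -29) = -8
E: max(-40, 1) = 1
B: min(14, -8, 1) = -8

-8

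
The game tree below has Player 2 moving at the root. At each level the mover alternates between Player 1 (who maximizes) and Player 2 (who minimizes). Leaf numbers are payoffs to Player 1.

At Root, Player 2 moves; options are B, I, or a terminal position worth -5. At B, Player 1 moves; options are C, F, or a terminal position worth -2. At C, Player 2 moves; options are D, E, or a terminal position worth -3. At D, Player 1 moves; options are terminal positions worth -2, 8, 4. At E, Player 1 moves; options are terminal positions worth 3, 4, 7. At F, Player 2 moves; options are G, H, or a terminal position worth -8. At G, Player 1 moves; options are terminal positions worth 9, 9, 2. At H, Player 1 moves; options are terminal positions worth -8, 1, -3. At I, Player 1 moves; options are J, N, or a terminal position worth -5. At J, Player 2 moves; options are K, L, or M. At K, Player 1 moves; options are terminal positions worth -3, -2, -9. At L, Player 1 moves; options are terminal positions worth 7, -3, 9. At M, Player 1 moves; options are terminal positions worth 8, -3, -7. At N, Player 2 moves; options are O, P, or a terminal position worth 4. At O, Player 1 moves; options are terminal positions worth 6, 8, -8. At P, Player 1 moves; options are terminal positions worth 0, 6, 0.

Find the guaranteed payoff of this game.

-5

D (Player 1): max(-2, 8, 4) = 8
E (Player 1): max(3, 4, 7) = 7
C (Player 2): min(8, 7, -3) = -3
G (Player 1): max(9, 9, 2) = 9
H (Player 1): max(-8, 1, -3) = 1
F (Player 2): min(9, 1, -8) = -8
B (Player 1): max(-3, -8, -2) = -2
K (Player 1): max(-3, -2, -9) = -2
L (Player 1): max(7, -3, 9) = 9
M (Player 1): max(8, -3, -7) = 8
J (Player 2): min(-2, 9, 8) = -2
O (Player 1): max(6, 8, -8) = 8
P (Player 1): max(0, 6, 0) = 6
N (Player 2): min(8, 6, 4) = 4
I (Player 1): max(-2, 4, -5) = 4
Root (Player 2): min(-2, 4, -5) = -5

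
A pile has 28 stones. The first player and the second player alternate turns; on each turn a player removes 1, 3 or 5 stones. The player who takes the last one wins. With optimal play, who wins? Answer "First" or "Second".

Compute winning (W) and losing (L) positions by backward induction:
i:   0  1  2  3  4  5  6  7  8  9 10 11 12 13 14 15 16 17 18 19 20 21 22 23 24 25 26 27 28
     L  W  L  W  L  W  L  W  L  W  L  W  L  W  L  W  L  W  L  W  L  W  L  W  L  W  L  W  L
Position 28 is L, so the second player wins.

Second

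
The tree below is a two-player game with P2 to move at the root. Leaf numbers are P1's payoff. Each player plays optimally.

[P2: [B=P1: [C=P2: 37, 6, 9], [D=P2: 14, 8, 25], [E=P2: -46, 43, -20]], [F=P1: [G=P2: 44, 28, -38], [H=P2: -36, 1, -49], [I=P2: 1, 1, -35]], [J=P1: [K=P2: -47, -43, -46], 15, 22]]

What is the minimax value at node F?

-35

G: min(44, 28, -38) = -38
H: min(-36, 1, -49) = -49
I: min(1, 1, -35) = -35
F: max(-38, -49, -35) = -35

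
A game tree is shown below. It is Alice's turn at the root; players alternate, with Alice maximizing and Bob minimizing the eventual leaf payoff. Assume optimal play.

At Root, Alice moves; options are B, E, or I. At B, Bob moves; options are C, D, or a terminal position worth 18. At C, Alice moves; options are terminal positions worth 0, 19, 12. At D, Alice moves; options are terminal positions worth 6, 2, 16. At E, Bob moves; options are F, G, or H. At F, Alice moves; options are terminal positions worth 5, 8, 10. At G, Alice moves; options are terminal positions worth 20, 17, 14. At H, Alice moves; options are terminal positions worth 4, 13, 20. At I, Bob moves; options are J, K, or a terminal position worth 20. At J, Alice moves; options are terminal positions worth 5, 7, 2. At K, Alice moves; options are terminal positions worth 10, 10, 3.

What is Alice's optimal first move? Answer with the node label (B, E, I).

B

C (Alice): max(0, 19, 12) = 19
D (Alice): max(6, 2, 16) = 16
B (Bob): min(19, 16, 18) = 16
F (Alice): max(5, 8, 10) = 10
G (Alice): max(20, 17, 14) = 20
H (Alice): max(4, 13, 20) = 20
E (Bob): min(10, 20, 20) = 10
J (Alice): max(5, 7, 2) = 7
K (Alice): max(10, 10, 3) = 10
I (Bob): min(7, 10, 20) = 7
Root (Alice): max(16, 10, 7) = 16
Alice picks the child with the highest value: B (value 16).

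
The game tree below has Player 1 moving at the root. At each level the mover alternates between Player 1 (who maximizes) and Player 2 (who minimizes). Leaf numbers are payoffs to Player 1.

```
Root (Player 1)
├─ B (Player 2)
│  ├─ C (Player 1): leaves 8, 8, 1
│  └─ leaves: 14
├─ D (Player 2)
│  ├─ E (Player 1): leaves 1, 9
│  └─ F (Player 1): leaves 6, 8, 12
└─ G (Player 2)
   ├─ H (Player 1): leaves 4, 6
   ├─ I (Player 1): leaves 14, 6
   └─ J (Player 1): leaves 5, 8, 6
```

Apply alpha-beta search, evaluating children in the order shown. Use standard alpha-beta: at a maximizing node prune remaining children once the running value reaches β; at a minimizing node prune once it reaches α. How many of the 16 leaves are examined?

11

C [α=-∞,β=+∞]: v=8
B [α=-∞,β=+∞]: v=8
E [α=8,β=+∞]: v=9
F [α=8,β=9]: v=12
D [α=8,β=+∞]: v=9
H [α=9,β=+∞]: v=6
G [α=9,β=+∞]: v=6 after child 1 ≤ α → α-cutoff, skip 2
Root [α=-∞,β=+∞]: v=9
Leaves evaluated: 11 of 16.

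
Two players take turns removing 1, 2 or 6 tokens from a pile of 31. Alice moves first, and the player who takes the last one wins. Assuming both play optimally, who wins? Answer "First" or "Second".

i:   0  1  2  3  4  5  6  7  8  9 10 11 12 13 14 15 16 17 18 19 20 21 22 23 24 25 26 27 28 29 30 31
     L  W  W  L  W  W  W  L  W  W  L  W  W  W  L  W  W  L  W  W  W  L  W  W  L  W  W  W  L  W  W  L
Position 31 is L, so the second player wins.

Second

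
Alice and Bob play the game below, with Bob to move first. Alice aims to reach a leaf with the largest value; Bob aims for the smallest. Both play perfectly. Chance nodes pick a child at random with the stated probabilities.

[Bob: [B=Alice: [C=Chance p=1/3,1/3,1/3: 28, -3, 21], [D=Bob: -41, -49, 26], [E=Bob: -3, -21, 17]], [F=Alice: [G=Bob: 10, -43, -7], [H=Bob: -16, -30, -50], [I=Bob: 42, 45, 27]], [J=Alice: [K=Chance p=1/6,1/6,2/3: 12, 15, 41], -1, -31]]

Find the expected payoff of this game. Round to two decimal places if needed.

15.33

C (Chance): 1/3·28 + 1/3·-3 + 1/3·21 = 15.33
D (Bob): min(-41, -49, 26) = -49
E (Bob): min(-3, -21, 17) = -21
B (Alice): max(15.33, -49, -21) = 15.33
G (Bob): min(10, -43, -7) = -43
H (Bob): min(-16, -30, -50) = -50
I (Bob): min(42, 45, 27) = 27
F (Alice): max(-43, -50, 27) = 27
K (Chance): 1/6·12 + 1/6·15 + 2/3·41 = 31.83
J (Alice): max(31.83, -1, -31) = 31.83
Root (Bob): min(15.33, 27, 31.83) = 15.33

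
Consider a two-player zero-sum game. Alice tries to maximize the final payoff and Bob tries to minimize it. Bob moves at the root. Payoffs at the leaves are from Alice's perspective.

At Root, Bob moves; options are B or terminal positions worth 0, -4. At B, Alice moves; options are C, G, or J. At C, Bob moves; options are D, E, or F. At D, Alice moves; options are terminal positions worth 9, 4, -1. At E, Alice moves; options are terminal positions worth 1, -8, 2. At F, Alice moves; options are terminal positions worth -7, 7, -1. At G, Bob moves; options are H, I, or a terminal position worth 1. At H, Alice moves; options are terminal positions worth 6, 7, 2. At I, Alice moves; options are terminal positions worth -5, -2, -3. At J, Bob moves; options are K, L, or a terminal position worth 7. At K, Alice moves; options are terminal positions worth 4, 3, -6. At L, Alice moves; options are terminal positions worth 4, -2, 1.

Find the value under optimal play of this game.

D (Alice): max(9, 4, -1) = 9
E (Alice): max(1, -8, 2) = 2
F (Alice): max(-7, 7, -1) = 7
C (Bob): min(9, 2, 7) = 2
H (Alice): max(6, 7, 2) = 7
I (Alice): max(-5, -2, -3) = -2
G (Bob): min(7, -2, 1) = -2
K (Alice): max(4, 3, -6) = 4
L (Alice): max(4, -2, 1) = 4
J (Bob): min(4, 4, 7) = 4
B (Alice): max(2, -2, 4) = 4
Root (Bob): min(4, 0, -4) = -4

-4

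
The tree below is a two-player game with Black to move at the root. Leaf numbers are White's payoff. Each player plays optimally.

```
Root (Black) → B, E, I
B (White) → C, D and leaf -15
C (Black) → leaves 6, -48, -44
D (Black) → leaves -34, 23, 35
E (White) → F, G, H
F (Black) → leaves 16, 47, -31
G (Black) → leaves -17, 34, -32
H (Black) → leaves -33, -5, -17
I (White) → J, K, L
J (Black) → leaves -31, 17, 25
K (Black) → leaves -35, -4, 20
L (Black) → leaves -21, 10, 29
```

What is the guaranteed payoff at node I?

J: min(-31, 17, 25) = -31
K: min(-35, -4, 20) = -35
L: min(-21, 10, 29) = -21
I: max(-31, -35, -21) = -21

-21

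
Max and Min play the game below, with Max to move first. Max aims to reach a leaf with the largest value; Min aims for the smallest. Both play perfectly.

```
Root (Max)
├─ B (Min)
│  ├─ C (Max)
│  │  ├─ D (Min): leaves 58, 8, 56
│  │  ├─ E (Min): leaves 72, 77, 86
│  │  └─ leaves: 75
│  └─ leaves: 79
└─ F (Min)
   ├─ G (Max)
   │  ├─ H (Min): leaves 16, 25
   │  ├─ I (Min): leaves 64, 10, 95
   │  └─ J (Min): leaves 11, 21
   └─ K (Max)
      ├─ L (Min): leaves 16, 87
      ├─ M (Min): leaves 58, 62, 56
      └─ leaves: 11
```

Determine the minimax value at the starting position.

D (Min): min(58, 8, 56) = 8
E (Min): min(72, 77, 86) = 72
C (Max): max(8, 72, 75) = 75
B (Min): min(75, 79) = 75
H (Min): min(16, 25) = 16
I (Min): min(64, 10, 95) = 10
J (Min): min(11, 21) = 11
G (Max): max(16, 10, 11) = 16
L (Min): min(16, 87) = 16
M (Min): min(58, 62, 56) = 56
K (Max): max(16, 56, 11) = 56
F (Min): min(16, 56) = 16
Root (Max): max(75, 16) = 75

75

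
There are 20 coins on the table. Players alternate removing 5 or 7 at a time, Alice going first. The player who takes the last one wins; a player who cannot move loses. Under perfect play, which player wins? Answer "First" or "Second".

Mark each pile size as W (mover wins) or L (mover loses):
i:   0  1  2  3  4  5  6  7  8  9 10 11 12 13 14 15 16 17 18 19 20
     L  L  L  L  L  W  W  W  W  W  W  W  L  L  L  L  L  W  W  W  W
Position 20 is W, so the first player wins.

First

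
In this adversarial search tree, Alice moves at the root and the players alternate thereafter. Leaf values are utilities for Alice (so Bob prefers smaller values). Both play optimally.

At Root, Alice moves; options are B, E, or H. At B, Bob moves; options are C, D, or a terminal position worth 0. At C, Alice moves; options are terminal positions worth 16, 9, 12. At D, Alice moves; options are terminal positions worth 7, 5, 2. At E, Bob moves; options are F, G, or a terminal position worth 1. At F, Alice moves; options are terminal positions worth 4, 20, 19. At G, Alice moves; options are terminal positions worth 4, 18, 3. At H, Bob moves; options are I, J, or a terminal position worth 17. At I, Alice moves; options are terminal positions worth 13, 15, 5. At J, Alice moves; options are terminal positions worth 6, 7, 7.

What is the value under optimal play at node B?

0

C: max(16, 9, 12) = 16
D: max(7, 5, 2) = 7
B: min(16, 7, 0) = 0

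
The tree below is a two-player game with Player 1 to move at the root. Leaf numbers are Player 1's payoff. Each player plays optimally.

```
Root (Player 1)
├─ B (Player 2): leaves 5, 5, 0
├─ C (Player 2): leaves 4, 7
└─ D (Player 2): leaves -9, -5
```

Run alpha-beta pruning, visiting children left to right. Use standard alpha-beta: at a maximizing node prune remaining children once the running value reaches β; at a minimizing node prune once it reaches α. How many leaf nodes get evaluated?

B [α=-∞,β=+∞]: v=0
C [α=0,β=+∞]: v=4
D [α=4,β=+∞]: v=-9 after child 1 ≤ α → α-cutoff, skip 1
Root [α=-∞,β=+∞]: v=4
Leaves evaluated: 6 of 7.

6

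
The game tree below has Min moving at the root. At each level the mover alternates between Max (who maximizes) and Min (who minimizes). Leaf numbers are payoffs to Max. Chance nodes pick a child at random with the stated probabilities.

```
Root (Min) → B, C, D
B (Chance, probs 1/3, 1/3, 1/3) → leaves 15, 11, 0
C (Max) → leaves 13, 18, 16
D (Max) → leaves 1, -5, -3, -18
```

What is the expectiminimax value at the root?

B (Chance): 1/3·15 + 1/3·11 + 1/3·0 = 8.67
C (Max): max(13, 18, 16) = 18
D (Max): max(1, -5, -3, -18) = 1
Root (Min): min(8.67, 18, 1) = 1

1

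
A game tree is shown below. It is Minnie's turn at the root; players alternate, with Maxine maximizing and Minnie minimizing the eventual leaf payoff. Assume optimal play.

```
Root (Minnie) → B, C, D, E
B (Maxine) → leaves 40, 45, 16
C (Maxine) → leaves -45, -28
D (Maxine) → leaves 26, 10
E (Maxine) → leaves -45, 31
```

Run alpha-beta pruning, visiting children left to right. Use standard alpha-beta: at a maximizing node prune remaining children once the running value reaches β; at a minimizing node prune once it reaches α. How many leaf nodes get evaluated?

8

B [α=-∞,β=+∞]: v=45
C [α=-∞,β=45]: v=-28
D [α=-∞,β=-28]: v=26 after child 1 ≥ β → β-cutoff, skip 1
E [α=-∞,β=-28]: v=31
Root [α=-∞,β=+∞]: v=-28
Leaves evaluated: 8 of 9.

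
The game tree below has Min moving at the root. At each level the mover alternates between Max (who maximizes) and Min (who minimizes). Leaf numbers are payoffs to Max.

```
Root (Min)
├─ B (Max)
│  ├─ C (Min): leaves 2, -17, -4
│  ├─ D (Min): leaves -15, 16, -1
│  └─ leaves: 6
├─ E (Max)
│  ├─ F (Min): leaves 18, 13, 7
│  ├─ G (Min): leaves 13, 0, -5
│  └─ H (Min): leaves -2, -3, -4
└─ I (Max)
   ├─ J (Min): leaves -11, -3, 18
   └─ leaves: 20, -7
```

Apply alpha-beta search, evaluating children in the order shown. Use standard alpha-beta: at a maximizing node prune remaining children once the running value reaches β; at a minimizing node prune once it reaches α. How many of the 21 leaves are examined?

14

C [α=-∞,β=+∞]: v=-17
D [α=-17,β=+∞]: v=-15
B [α=-∞,β=+∞]: v=6
F [α=-∞,β=6]: v=7
E [α=-∞,β=6]: v=7 after child 1 ≥ β → β-cutoff, skip 2
J [α=-∞,β=6]: v=-11
I [α=-∞,β=6]: v=20 after child 2 ≥ β → β-cutoff, skip 1
Root [α=-∞,β=+∞]: v=6
Leaves evaluated: 14 of 21.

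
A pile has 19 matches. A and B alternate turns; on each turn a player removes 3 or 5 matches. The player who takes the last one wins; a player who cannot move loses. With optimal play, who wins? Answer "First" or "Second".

Compute winning (W) and losing (L) positions by backward induction:
i:   0  1  2  3  4  5  6  7  8  9 10 11 12 13 14 15 16 17 18 19
     L  L  L  W  W  W  W  W  L  L  L  W  W  W  W  W  L  L  L  W
Position 19 is W, so the first player wins.

First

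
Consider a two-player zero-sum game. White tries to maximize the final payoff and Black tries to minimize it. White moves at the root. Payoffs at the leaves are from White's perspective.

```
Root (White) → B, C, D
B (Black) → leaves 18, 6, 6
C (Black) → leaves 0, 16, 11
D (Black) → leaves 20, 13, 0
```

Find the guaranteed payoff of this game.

6

B (Black): min(18, 6, 6) = 6
C (Black): min(0, 16, 11) = 0
D (Black): min(20, 13, 0) = 0
Root (White): max(6, 0, 0) = 6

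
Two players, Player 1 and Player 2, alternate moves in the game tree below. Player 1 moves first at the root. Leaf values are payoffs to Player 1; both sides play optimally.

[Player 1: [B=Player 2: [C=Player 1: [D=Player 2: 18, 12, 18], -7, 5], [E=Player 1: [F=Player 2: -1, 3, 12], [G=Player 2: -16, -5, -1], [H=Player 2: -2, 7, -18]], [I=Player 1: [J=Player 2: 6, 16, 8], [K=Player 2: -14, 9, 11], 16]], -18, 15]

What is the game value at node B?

D: min(18, 12, 18) = 12
C: max(12, -7, 5) = 12
F: min(-1, 3, 12) = -1
G: min(-16, -5, -1) = -16
H: min(-2, 7, -18) = -18
E: max(-1, -16, -18) = -1
J: min(6, 16, 8) = 6
K: min(-14, 9, 11) = -14
I: max(6, -14, 16) = 16
B: min(12, -1, 16) = -1

-1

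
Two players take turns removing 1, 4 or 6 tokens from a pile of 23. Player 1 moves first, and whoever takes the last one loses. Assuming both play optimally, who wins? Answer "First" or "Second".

Second

Positions where the player to move wins (W) vs loses (L):
i:   0  1  2  3  4  5  6  7  8  9 10 11 12 13 14 15 16 17 18 19 20 21 22 23
     W  L  W  L  W  W  L  W  L  W  W  L  W  L  W  W  L  W  L  W  W  L  W  L
Position 23 is L, so the second player wins.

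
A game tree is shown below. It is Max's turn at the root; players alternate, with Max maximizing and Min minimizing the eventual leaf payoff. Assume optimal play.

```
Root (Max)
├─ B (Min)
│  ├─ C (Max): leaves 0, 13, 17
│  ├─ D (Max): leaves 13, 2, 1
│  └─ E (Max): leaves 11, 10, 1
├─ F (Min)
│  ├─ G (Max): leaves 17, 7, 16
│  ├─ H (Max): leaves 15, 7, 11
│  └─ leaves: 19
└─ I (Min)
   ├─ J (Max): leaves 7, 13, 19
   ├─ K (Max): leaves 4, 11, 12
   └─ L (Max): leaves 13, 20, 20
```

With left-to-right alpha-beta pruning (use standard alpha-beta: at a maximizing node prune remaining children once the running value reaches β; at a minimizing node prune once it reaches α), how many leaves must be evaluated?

22

C [α=-∞,β=+∞]: v=17
D [α=-∞,β=17]: v=13
E [α=-∞,β=13]: v=11
B [α=-∞,β=+∞]: v=11
G [α=11,β=+∞]: v=17
H [α=11,β=17]: v=15
F [α=11,β=+∞]: v=15
J [α=15,β=+∞]: v=19
K [α=15,β=19]: v=12
I [α=15,β=+∞]: v=12 after child 2 ≤ α → α-cutoff, skip 1
Root [α=-∞,β=+∞]: v=15
Leaves evaluated: 22 of 25.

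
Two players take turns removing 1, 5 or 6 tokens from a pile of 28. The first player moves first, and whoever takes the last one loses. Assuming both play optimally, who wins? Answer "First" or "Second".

Positions where the player to move wins (W) vs loses (L):
i:   0  1  2  3  4  5  6  7  8  9 10 11 12 13 14 15 16 17 18 19 20 21 22 23 24 25 26 27 28
     W  L  W  L  W  L  W  W  W  W  W  W  L  W  L  W  L  W  W  W  W  W  W  L  W  L  W  L  W
Position 28 is W, so the first player wins.

First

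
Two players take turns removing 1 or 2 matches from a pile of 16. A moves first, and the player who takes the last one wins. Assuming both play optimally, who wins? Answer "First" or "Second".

Positions where the player to move wins (W) vs loses (L):
i:   0  1  2  3  4  5  6  7  8  9 10 11 12 13 14 15 16
     L  W  W  L  W  W  L  W  W  L  W  W  L  W  W  L  W
Position 16 is W, so the first player wins.

First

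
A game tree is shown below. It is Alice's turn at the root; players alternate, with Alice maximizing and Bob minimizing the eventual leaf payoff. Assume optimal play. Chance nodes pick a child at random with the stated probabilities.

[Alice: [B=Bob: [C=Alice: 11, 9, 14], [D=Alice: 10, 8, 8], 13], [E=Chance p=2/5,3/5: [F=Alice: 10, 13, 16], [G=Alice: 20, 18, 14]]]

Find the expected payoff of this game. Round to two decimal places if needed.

C (Alice): max(11, 9, 14) = 14
D (Alice): max(10, 8, 8) = 10
B (Bob): min(14, 10, 13) = 10
F (Alice): max(10, 13, 16) = 16
G (Alice): max(20, 18, 14) = 20
E (Chance): 2/5·16 + 3/5·20 = 18.4
Root (Alice): max(10, 18.4) = 18.4

18.4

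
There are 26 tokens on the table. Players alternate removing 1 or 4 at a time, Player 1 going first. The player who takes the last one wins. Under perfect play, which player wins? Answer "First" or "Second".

Compute winning (W) and losing (L) positions by backward induction:
i:   0  1  2  3  4  5  6  7  8  9 10 11 12 13 14 15 16 17 18 19 20 21 22 23 24 25 26
     L  W  L  W  W  L  W  L  W  W  L  W  L  W  W  L  W  L  W  W  L  W  L  W  W  L  W
Position 26 is W, so the first player wins.

First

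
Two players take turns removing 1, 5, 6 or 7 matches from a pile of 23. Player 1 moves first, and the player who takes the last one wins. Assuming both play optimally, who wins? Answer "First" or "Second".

Mark each pile size as W (mover wins) or L (mover loses):
i:   0  1  2  3  4  5  6  7  8  9 10 11 12 13 14 15 16 17 18 19 20 21 22 23
     L  W  L  W  L  W  W  W  W  W  W  W  L  W  L  W  L  W  W  W  W  W  W  W
Position 23 is W, so the first player wins.

First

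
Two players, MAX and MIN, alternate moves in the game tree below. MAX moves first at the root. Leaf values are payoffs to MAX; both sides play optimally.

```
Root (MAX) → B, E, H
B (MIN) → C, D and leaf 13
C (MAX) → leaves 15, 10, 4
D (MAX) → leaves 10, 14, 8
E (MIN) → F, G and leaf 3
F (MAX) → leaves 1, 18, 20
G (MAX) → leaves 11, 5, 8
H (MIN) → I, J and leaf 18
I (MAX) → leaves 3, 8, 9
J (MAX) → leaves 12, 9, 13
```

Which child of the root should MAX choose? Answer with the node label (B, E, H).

B

C (MAX): max(15, 10, 4) = 15
D (MAX): max(10, 14, 8) = 14
B (MIN): min(15, 14, 13) = 13
F (MAX): max(1, 18, 20) = 20
G (MAX): max(11, 5, 8) = 11
E (MIN): min(20, 11, 3) = 3
I (MAX): max(3, 8, 9) = 9
J (MAX): max(12, 9, 13) = 13
H (MIN): min(9, 13, 18) = 9
Root (MAX): max(13, 3, 9) = 13
MAX picks the child with the highest value: B (value 13).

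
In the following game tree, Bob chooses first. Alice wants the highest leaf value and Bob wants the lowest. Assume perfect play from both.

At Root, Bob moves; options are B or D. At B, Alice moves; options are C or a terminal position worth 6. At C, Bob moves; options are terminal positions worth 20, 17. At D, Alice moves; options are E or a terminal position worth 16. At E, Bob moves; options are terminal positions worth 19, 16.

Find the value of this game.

C (Bob): min(20, 17) = 17
B (Alice): max(17, 6) = 17
E (Bob): min(19, 16) = 16
D (Alice): max(16, 16) = 16
Root (Bob): min(17, 16) = 16

16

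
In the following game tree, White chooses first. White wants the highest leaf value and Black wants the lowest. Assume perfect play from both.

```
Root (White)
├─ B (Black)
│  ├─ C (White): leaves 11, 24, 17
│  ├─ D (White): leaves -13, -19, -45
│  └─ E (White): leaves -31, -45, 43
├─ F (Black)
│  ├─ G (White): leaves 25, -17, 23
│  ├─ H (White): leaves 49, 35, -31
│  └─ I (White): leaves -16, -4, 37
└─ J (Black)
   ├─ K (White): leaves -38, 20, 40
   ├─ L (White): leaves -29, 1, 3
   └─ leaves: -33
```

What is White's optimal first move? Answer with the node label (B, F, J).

C (White): max(11, 24, 17) = 24
D (White): max(-13, -19, -45) = -13
E (White): max(-31, -45, 43) = 43
B (Black): min(24, -13, 43) = -13
G (White): max(25, -17, 23) = 25
H (White): max(49, 35, -31) = 49
I (White): max(-16, -4, 37) = 37
F (Black): min(25, 49, 37) = 25
K (White): max(-38, 20, 40) = 40
L (White): max(-29, 1, 3) = 3
J (Black): min(40, 3, -33) = -33
Root (White): max(-13, 25, -33) = 25
White picks the child with the highest value: F (value 25).

F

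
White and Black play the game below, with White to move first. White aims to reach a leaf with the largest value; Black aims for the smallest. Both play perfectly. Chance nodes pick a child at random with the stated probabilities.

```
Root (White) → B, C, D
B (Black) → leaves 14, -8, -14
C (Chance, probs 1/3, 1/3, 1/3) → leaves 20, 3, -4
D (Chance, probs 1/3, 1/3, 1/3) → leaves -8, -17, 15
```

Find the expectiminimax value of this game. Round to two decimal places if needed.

B (Black): min(14, -8, -14) = -14
C (Chance): 1/3·20 + 1/3·3 + 1/3·-4 = 6.33
D (Chance): 1/3·-8 + 1/3·-17 + 1/3·15 = -3.33
Root (White): max(-14, 6.33, -3.33) = 6.33

6.33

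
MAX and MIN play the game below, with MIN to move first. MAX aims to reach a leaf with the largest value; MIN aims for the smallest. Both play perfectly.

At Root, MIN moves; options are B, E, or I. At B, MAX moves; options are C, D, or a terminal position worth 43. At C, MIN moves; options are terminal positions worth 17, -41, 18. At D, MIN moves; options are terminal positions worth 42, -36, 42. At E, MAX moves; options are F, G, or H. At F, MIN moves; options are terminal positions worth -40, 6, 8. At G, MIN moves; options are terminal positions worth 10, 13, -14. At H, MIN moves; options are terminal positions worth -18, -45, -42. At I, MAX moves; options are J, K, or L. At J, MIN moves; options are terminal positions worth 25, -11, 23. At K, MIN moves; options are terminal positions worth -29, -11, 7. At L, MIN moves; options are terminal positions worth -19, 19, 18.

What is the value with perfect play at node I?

J: min(25, -11, 23) = -11
K: min(-29, -11, 7) = -29
L: min(-19, 19, 18) = -19
I: max(-11, -29, -19) = -11

-11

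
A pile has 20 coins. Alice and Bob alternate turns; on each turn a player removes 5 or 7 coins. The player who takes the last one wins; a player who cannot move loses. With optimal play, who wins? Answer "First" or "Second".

First

Mark each pile size as W (mover wins) or L (mover loses):
i:   0  1  2  3  4  5  6  7  8  9 10 11 12 13 14 15 16 17 18 19 20
     L  L  L  L  L  W  W  W  W  W  W  W  L  L  L  L  L  W  W  W  W
Position 20 is W, so the first player wins.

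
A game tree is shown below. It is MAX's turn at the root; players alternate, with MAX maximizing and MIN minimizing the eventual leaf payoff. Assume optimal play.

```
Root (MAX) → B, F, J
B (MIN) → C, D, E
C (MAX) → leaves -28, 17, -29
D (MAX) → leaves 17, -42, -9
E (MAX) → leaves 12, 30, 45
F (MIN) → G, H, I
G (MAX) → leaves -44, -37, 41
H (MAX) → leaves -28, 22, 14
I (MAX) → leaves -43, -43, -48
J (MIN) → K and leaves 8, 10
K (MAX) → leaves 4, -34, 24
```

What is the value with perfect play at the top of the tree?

C (MAX): max(-28, 17, -29) = 17
D (MAX): max(17, -42, -9) = 17
E (MAX): max(12, 30, 45) = 45
B (MIN): min(17, 17, 45) = 17
G (MAX): max(-44, -37, 41) = 41
H (MAX): max(-28, 22, 14) = 22
I (MAX): max(-43, -43, -48) = -43
F (MIN): min(41, 22, -43) = -43
K (MAX): max(4, -34, 24) = 24
J (MIN): min(24, 8, 10) = 8
Root (MAX): max(17, -43, 8) = 17

17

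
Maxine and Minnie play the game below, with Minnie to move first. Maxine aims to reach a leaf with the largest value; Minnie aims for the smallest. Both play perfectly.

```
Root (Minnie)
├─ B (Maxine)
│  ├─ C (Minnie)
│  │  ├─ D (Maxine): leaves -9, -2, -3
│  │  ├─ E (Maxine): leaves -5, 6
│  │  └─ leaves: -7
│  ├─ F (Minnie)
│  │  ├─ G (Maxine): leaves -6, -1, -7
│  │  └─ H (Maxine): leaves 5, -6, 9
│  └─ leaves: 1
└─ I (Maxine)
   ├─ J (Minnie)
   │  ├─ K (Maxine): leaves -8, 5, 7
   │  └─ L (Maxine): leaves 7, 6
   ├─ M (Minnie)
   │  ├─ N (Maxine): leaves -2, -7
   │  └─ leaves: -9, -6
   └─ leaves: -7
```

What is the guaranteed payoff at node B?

1

D: max(-9, -2, -3) = -2
E: max(-5, 6) = 6
C: min(-2, 6, -7) = -7
G: max(-6, -1, -7) = -1
H: max(5, -6, 9) = 9
F: min(-1, 9) = -1
B: max(-7, -1, 1) = 1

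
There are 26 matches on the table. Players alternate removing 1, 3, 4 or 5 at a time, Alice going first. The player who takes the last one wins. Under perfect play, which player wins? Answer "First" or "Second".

Second

W/L table (W = player to move can force a win):
i:   0  1  2  3  4  5  6  7  8  9 10 11 12 13 14 15 16 17 18 19 20 21 22 23 24 25 26
     L  W  L  W  W  W  W  W  L  W  L  W  W  W  W  W  L  W  L  W  W  W  W  W  L  W  L
Position 26 is L, so the second player wins.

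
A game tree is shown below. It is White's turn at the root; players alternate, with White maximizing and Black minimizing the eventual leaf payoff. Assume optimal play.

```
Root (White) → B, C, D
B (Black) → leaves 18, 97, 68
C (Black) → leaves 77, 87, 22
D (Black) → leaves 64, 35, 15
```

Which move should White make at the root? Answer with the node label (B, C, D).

B (Black): min(18, 97, 68) = 18
C (Black): min(77, 87, 22) = 22
D (Black): min(64, 35, 15) = 15
Root (White): max(18, 22, 15) = 22
White picks the child with the highest value: C (value 22).

C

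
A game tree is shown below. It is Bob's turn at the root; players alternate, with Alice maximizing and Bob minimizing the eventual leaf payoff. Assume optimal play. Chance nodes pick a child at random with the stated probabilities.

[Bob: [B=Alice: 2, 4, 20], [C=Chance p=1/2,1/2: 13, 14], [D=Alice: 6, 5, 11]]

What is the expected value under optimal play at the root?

B (Alice): max(2, 4, 20) = 20
C (Chance): 1/2·13 + 1/2·14 = 13.5
D (Alice): max(6, 5, 11) = 11
Root (Bob): min(20, 13.5, 11) = 11

11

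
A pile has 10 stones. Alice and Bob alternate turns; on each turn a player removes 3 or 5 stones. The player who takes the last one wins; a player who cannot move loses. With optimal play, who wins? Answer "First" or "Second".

Second

W/L table (W = player to move can force a win):
i:   0  1  2  3  4  5  6  7  8  9 10
     L  L  L  W  W  W  W  W  L  L  L
Position 10 is L, so the second player wins.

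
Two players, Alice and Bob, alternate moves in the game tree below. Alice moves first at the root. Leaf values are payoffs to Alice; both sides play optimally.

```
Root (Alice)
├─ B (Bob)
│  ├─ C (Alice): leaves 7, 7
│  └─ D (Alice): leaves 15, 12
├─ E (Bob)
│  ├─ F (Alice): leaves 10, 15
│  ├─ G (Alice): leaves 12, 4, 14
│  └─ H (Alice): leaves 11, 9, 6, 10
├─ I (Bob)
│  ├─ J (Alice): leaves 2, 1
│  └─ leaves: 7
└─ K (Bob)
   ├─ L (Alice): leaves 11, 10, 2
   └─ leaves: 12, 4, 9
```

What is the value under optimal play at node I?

J: max(2, 1) = 2
I: min(2, 7) = 2

2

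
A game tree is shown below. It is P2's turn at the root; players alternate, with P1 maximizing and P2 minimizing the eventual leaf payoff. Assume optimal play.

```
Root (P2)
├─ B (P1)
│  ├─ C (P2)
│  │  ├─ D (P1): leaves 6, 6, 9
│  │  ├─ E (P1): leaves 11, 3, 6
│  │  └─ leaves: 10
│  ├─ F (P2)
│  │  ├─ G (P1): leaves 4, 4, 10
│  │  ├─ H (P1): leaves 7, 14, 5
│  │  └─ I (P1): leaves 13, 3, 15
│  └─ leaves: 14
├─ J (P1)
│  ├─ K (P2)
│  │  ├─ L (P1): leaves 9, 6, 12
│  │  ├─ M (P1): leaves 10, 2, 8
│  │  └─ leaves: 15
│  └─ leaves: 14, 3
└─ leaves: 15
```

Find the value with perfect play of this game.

14

D (P1): max(6, 6, 9) = 9
E (P1): max(11, 3, 6) = 11
C (P2): min(9, 11, 10) = 9
G (P1): max(4, 4, 10) = 10
H (P1): max(7, 14, 5) = 14
I (P1): max(13, 3, 15) = 15
F (P2): min(10, 14, 15) = 10
B (P1): max(9, 10, 14) = 14
L (P1): max(9, 6, 12) = 12
M (P1): max(10, 2, 8) = 10
K (P2): min(12, 10, 15) = 10
J (P1): max(10, 14, 3) = 14
Root (P2): min(14, 14, 15) = 14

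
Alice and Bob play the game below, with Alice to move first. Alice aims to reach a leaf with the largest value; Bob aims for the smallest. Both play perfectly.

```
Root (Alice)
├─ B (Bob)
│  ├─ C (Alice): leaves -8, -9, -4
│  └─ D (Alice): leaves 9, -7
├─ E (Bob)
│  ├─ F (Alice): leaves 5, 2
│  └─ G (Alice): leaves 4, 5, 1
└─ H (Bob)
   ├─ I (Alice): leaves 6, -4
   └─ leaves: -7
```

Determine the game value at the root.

5

C (Alice): max(-8, -9, -4) = -4
D (Alice): max(9, -7) = 9
B (Bob): min(-4, 9) = -4
F (Alice): max(5, 2) = 5
G (Alice): max(4, 5, 1) = 5
E (Bob): min(5, 5) = 5
I (Alice): max(6, -4) = 6
H (Bob): min(6, -7) = -7
Root (Alice): max(-4, 5, -7) = 5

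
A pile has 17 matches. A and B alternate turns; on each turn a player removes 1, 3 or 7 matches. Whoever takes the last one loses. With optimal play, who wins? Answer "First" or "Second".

i:   0  1  2  3  4  5  6  7  8  9 10 11 12 13 14 15 16 17
     W  L  W  L  W  L  W  L  W  L  W  L  W  L  W  L  W  L
Position 17 is L, so the second player wins.

Second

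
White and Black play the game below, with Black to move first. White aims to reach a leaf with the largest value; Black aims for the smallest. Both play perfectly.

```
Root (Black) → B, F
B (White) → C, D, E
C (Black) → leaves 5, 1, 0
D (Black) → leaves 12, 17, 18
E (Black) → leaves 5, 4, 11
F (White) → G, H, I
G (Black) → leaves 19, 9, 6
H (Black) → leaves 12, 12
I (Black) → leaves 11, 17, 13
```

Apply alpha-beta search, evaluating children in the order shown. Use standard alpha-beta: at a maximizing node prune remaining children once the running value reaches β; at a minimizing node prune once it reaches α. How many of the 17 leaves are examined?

C [α=-∞,β=+∞]: v=0
D [α=0,β=+∞]: v=12
E [α=12,β=+∞]: v=5 after child 1 ≤ α → α-cutoff, skip 2
B [α=-∞,β=+∞]: v=12
G [α=-∞,β=12]: v=6
H [α=6,β=12]: v=12
F [α=-∞,β=12]: v=12 after child 2 ≥ β → β-cutoff, skip 1
Root [α=-∞,β=+∞]: v=12
Leaves evaluated: 12 of 17.

12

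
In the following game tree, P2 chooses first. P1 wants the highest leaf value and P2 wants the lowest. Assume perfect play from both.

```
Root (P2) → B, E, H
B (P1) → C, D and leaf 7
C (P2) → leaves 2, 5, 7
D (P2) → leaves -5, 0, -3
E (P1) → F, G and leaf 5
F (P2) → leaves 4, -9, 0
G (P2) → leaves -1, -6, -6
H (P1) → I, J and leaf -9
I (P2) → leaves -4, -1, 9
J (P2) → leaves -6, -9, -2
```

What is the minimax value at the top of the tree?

C (P2): min(2, 5, 7) = 2
D (P2): min(-5, 0, -3) = -5
B (P1): max(2, -5, 7) = 7
F (P2): min(4, -9, 0) = -9
G (P2): min(-1, -6, -6) = -6
E (P1): max(-9, -6, 5) = 5
I (P2): min(-4, -1, 9) = -4
J (P2): min(-6, -9, -2) = -9
H (P1): max(-4, -9, -9) = -4
Root (P2): min(7, 5, -4) = -4

-4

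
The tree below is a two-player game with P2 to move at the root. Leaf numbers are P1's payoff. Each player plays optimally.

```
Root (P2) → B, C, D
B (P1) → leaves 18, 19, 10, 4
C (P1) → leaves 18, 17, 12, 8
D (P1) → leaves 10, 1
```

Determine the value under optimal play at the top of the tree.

B (P1): max(18, 19, 10, 4) = 19
C (P1): max(18, 17, 12, 8) = 18
D (P1): max(10, 1) = 10
Root (P2): min(19, 18, 10) = 10

10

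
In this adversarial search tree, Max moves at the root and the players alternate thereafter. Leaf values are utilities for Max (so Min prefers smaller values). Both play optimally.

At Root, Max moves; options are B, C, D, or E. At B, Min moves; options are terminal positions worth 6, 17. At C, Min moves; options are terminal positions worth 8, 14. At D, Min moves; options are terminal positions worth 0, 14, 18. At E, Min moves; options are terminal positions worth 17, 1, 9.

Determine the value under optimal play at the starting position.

8

B (Min): min(6, 17) = 6
C (Min): min(8, 14) = 8
D (Min): min(0, 14, 18) = 0
E (Min): min(17, 1, 9) = 1
Root (Max): max(6, 8, 0, 1) = 8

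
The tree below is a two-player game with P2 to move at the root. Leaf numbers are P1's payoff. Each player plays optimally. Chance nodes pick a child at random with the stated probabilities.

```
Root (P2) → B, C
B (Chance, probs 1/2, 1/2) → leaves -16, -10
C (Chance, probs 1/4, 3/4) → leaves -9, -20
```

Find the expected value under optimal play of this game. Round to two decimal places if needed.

-17.25

B (Chance): 1/2·-16 + 1/2·-10 = -13
C (Chance): 1/4·-9 + 3/4·-20 = -17.25
Root (P2): min(-13, -17.25) = -17.25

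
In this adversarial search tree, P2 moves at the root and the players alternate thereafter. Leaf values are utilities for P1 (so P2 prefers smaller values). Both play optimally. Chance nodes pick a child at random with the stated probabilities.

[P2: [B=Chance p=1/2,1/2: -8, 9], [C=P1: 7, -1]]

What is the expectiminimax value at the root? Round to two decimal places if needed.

0.5

B (Chance): 1/2·-8 + 1/2·9 = 0.5
C (P1): max(7, -1) = 7
Root (P2): min(0.5, 7) = 0.5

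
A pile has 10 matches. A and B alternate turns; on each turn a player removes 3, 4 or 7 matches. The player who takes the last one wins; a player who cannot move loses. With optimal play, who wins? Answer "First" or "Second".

Second

i:   0  1  2  3  4  5  6  7  8  9 10
     L  L  L  W  W  W  W  W  W  W  L
Position 10 is L, so the second player wins.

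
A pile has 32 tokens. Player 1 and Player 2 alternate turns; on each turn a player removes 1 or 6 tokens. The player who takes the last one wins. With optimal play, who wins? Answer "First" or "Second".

Mark each pile size as W (mover wins) or L (mover loses):
i:   0  1  2  3  4  5  6  7  8  9 10 11 12 13 14 15 16 17 18 19 20 21 22 23 24 25 26 27 28 29 30 31 32
     L  W  L  W  L  W  W  L  W  L  W  L  W  W  L  W  L  W  L  W  W  L  W  L  W  L  W  W  L  W  L  W  L
Position 32 is L, so the second player wins.

Second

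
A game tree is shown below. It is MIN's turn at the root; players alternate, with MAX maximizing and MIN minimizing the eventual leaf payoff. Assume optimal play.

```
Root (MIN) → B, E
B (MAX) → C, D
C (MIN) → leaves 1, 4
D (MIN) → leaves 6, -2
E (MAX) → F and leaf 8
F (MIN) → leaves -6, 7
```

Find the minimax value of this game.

C (MIN): min(1, 4) = 1
D (MIN): min(6, -2) = -2
B (MAX): max(1, -2) = 1
F (MIN): min(-6, 7) = -6
E (MAX): max(-6, 8) = 8
Root (MIN): min(1, 8) = 1

1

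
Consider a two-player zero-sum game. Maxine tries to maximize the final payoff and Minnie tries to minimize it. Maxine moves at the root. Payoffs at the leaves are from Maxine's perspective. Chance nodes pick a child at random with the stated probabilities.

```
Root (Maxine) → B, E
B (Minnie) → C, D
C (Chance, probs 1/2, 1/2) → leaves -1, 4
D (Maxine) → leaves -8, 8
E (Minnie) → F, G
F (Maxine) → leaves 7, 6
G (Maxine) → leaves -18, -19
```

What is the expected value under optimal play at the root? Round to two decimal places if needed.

C (Chance): 1/2·-1 + 1/2·4 = 1.5
D (Maxine): max(-8, 8) = 8
B (Minnie): min(1.5, 8) = 1.5
F (Maxine): max(7, 6) = 7
G (Maxine): max(-18, -19) = -18
E (Minnie): min(7, -18) = -18
Root (Maxine): max(1.5, -18) = 1.5

1.5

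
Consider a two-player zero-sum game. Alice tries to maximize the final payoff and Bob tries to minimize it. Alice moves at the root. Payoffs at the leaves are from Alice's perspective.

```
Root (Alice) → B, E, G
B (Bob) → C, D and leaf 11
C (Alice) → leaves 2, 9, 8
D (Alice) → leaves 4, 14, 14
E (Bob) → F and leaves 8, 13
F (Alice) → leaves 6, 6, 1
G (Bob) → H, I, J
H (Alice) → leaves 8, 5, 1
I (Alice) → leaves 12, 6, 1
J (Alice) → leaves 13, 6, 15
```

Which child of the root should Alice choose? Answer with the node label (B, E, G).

B

C (Alice): max(2, 9, 8) = 9
D (Alice): max(4, 14, 14) = 14
B (Bob): min(9, 14, 11) = 9
F (Alice): max(6, 6, 1) = 6
E (Bob): min(6, 8, 13) = 6
H (Alice): max(8, 5, 1) = 8
I (Alice): max(12, 6, 1) = 12
J (Alice): max(13, 6, 15) = 15
G (Bob): min(8, 12, 15) = 8
Root (Alice): max(9, 6, 8) = 9
Alice picks the child with the highest value: B (value 9).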